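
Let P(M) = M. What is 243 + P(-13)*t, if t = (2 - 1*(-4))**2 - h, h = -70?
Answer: -1135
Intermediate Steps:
t = 106 (t = (2 - 1*(-4))**2 - 1*(-70) = (2 + 4)**2 + 70 = 6**2 + 70 = 36 + 70 = 106)
243 + P(-13)*t = 243 - 13*106 = 243 - 1378 = -1135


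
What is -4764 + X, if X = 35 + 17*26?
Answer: -4287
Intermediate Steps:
X = 477 (X = 35 + 442 = 477)
-4764 + X = -4764 + 477 = -4287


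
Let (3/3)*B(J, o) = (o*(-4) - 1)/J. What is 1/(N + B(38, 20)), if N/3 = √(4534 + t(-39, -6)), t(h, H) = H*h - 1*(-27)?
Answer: 342/6923251 + 1444*√4795/20769753 ≈ 0.0048637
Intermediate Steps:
t(h, H) = 27 + H*h (t(h, H) = H*h + 27 = 27 + H*h)
B(J, o) = (-1 - 4*o)/J (B(J, o) = (o*(-4) - 1)/J = (-4*o - 1)/J = (-1 - 4*o)/J)
N = 3*√4795 (N = 3*√(4534 + (27 - 6*(-39))) = 3*√(4534 + (27 + 234)) = 3*√(4534 + 261) = 3*√4795 ≈ 207.74)
1/(N + B(38, 20)) = 1/(3*√4795 + (-1 - 4*20)/38) = 1/(3*√4795 + (-1 - 80)/38) = 1/(3*√4795 + (1/38)*(-81)) = 1/(3*√4795 - 81/38) = 1/(-81/38 + 3*√4795)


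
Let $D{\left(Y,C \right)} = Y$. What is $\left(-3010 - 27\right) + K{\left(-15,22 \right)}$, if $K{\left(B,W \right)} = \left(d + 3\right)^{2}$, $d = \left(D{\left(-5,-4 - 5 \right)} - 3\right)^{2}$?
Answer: $1452$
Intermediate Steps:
$d = 64$ ($d = \left(-5 - 3\right)^{2} = \left(-8\right)^{2} = 64$)
$K{\left(B,W \right)} = 4489$ ($K{\left(B,W \right)} = \left(64 + 3\right)^{2} = 67^{2} = 4489$)
$\left(-3010 - 27\right) + K{\left(-15,22 \right)} = \left(-3010 - 27\right) + 4489 = -3037 + 4489 = 1452$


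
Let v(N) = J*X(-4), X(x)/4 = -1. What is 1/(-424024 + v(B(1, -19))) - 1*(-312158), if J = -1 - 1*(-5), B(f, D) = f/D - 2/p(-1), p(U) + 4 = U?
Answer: 132367478319/424040 ≈ 3.1216e+5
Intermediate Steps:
p(U) = -4 + U
X(x) = -4 (X(x) = 4*(-1) = -4)
B(f, D) = 2/5 + f/D (B(f, D) = f/D - 2/(-4 - 1) = f/D - 2/(-5) = f/D - 2*(-1/5) = f/D + 2/5 = 2/5 + f/D)
J = 4 (J = -1 + 5 = 4)
v(N) = -16 (v(N) = 4*(-4) = -16)
1/(-424024 + v(B(1, -19))) - 1*(-312158) = 1/(-424024 - 16) - 1*(-312158) = 1/(-424040) + 312158 = -1/424040 + 312158 = 132367478319/424040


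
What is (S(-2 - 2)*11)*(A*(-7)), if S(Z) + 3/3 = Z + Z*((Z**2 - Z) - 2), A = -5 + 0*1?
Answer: -29645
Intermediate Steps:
A = -5 (A = -5 + 0 = -5)
S(Z) = -1 + Z + Z*(-2 + Z**2 - Z) (S(Z) = -1 + (Z + Z*((Z**2 - Z) - 2)) = -1 + (Z + Z*(-2 + Z**2 - Z)) = -1 + Z + Z*(-2 + Z**2 - Z))
(S(-2 - 2)*11)*(A*(-7)) = ((-1 + (-2 - 2)**3 - (-2 - 2) - (-2 - 2)**2)*11)*(-5*(-7)) = ((-1 + (-4)**3 - 1*(-4) - 1*(-4)**2)*11)*35 = ((-1 - 64 + 4 - 1*16)*11)*35 = ((-1 - 64 + 4 - 16)*11)*35 = -77*11*35 = -847*35 = -29645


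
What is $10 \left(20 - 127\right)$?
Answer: $-1070$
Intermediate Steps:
$10 \left(20 - 127\right) = 10 \left(-107\right) = -1070$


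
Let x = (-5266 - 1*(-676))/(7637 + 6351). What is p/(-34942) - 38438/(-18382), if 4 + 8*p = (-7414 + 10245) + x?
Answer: 2876375274291/1382237872288 ≈ 2.0810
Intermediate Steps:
x = -2295/6994 (x = (-5266 + 676)/13988 = -4590*1/13988 = -2295/6994 ≈ -0.32814)
p = 19769743/55952 (p = -½ + ((-7414 + 10245) - 2295/6994)/8 = -½ + (2831 - 2295/6994)/8 = -½ + (⅛)*(19797719/6994) = -½ + 19797719/55952 = 19769743/55952 ≈ 353.33)
p/(-34942) - 38438/(-18382) = (19769743/55952)/(-34942) - 38438/(-18382) = (19769743/55952)*(-1/34942) - 38438*(-1/18382) = -19769743/1955074784 + 19219/9191 = 2876375274291/1382237872288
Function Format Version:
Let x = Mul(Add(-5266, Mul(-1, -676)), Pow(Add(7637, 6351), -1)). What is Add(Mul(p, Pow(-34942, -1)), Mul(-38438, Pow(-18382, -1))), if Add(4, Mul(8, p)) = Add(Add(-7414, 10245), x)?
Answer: Rational(2876375274291, 1382237872288) ≈ 2.0810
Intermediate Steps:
x = Rational(-2295, 6994) (x = Mul(Add(-5266, 676), Pow(13988, -1)) = Mul(-4590, Rational(1, 13988)) = Rational(-2295, 6994) ≈ -0.32814)
p = Rational(19769743, 55952) (p = Add(Rational(-1, 2), Mul(Rational(1, 8), Add(Add(-7414, 10245), Rational(-2295, 6994)))) = Add(Rational(-1, 2), Mul(Rational(1, 8), Add(2831, Rational(-2295, 6994)))) = Add(Rational(-1, 2), Mul(Rational(1, 8), Rational(19797719, 6994))) = Add(Rational(-1, 2), Rational(19797719, 55952)) = Rational(19769743, 55952) ≈ 353.33)
Add(Mul(p, Pow(-34942, -1)), Mul(-38438, Pow(-18382, -1))) = Add(Mul(Rational(19769743, 55952), Pow(-34942, -1)), Mul(-38438, Pow(-18382, -1))) = Add(Mul(Rational(19769743, 55952), Rational(-1, 34942)), Mul(-38438, Rational(-1, 18382))) = Add(Rational(-19769743, 1955074784), Rational(19219, 9191)) = Rational(2876375274291, 1382237872288)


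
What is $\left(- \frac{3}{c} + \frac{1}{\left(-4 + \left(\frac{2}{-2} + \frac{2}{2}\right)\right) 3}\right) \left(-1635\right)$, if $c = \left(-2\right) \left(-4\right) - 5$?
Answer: $\frac{7085}{4} \approx 1771.3$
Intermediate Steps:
$c = 3$ ($c = 8 - 5 = 3$)
$\left(- \frac{3}{c} + \frac{1}{\left(-4 + \left(\frac{2}{-2} + \frac{2}{2}\right)\right) 3}\right) \left(-1635\right) = \left(- \frac{3}{3} + \frac{1}{\left(-4 + \left(\frac{2}{-2} + \frac{2}{2}\right)\right) 3}\right) \left(-1635\right) = \left(\left(-3\right) \frac{1}{3} + \frac{1}{-4 + \left(2 \left(- \frac{1}{2}\right) + 2 \cdot \frac{1}{2}\right)} \frac{1}{3}\right) \left(-1635\right) = \left(-1 + \frac{1}{-4 + \left(-1 + 1\right)} \frac{1}{3}\right) \left(-1635\right) = \left(-1 + \frac{1}{-4 + 0} \cdot \frac{1}{3}\right) \left(-1635\right) = \left(-1 + \frac{1}{-4} \cdot \frac{1}{3}\right) \left(-1635\right) = \left(-1 - \frac{1}{12}\right) \left(-1635\right) = \left(- \frac{13}{12}\right) \left(-1635\right) = \frac{7085}{4}$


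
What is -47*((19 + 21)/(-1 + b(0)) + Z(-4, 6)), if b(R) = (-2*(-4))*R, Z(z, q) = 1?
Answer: 1833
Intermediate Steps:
b(R) = 8*R
-47*((19 + 21)/(-1 + b(0)) + Z(-4, 6)) = -47*((19 + 21)/(-1 + 8*0) + 1) = -47*(40/(-1 + 0) + 1) = -47*(40/(-1) + 1) = -47*(40*(-1) + 1) = -47*(-40 + 1) = -47*(-39) = 1833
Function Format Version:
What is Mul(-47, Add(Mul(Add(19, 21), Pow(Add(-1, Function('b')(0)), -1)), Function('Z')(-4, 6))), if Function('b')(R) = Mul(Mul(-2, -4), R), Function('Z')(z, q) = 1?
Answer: 1833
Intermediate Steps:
Function('b')(R) = Mul(8, R)
Mul(-47, Add(Mul(Add(19, 21), Pow(Add(-1, Function('b')(0)), -1)), Function('Z')(-4, 6))) = Mul(-47, Add(Mul(Add(19, 21), Pow(Add(-1, Mul(8, 0)), -1)), 1)) = Mul(-47, Add(Mul(40, Pow(Add(-1, 0), -1)), 1)) = Mul(-47, Add(Mul(40, Pow(-1, -1)), 1)) = Mul(-47, Add(Mul(40, -1), 1)) = Mul(-47, Add(-40, 1)) = Mul(-47, -39) = 1833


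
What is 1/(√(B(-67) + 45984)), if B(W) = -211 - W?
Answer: √2865/11460 ≈ 0.0046707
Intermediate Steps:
1/(√(B(-67) + 45984)) = 1/(√((-211 - 1*(-67)) + 45984)) = 1/(√((-211 + 67) + 45984)) = 1/(√(-144 + 45984)) = 1/(√45840) = 1/(4*√2865) = √2865/11460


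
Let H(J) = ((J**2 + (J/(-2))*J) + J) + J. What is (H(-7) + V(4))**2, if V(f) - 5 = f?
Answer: 1521/4 ≈ 380.25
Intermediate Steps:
V(f) = 5 + f
H(J) = J**2/2 + 2*J (H(J) = ((J**2 + (J*(-1/2))*J) + J) + J = ((J**2 + (-J/2)*J) + J) + J = ((J**2 - J**2/2) + J) + J = (J**2/2 + J) + J = (J + J**2/2) + J = J**2/2 + 2*J)
(H(-7) + V(4))**2 = ((1/2)*(-7)*(4 - 7) + (5 + 4))**2 = ((1/2)*(-7)*(-3) + 9)**2 = (21/2 + 9)**2 = (39/2)**2 = 1521/4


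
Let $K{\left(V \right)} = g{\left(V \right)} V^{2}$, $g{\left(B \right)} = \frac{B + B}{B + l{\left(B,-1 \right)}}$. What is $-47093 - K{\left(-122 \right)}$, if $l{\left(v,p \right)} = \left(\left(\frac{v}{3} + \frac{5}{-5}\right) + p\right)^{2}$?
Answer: $- \frac{343589167}{7643} \approx -44955.0$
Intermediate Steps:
$l{\left(v,p \right)} = \left(-1 + p + \frac{v}{3}\right)^{2}$ ($l{\left(v,p \right)} = \left(\left(v \frac{1}{3} + 5 \left(- \frac{1}{5}\right)\right) + p\right)^{2} = \left(\left(\frac{v}{3} - 1\right) + p\right)^{2} = \left(\left(-1 + \frac{v}{3}\right) + p\right)^{2} = \left(-1 + p + \frac{v}{3}\right)^{2}$)
$g{\left(B \right)} = \frac{2 B}{B + \frac{\left(-6 + B\right)^{2}}{9}}$ ($g{\left(B \right)} = \frac{B + B}{B + \frac{\left(-3 + B + 3 \left(-1\right)\right)^{2}}{9}} = \frac{2 B}{B + \frac{\left(-3 + B - 3\right)^{2}}{9}} = \frac{2 B}{B + \frac{\left(-6 + B\right)^{2}}{9}}$)
$K{\left(V \right)} = \frac{18 V^{3}}{\left(-6 + V\right)^{2} + 9 V}$ ($K{\left(V \right)} = \frac{18 V}{\left(-6 + V\right)^{2} + 9 V} V^{2} = \frac{18 V^{3}}{\left(-6 + V\right)^{2} + 9 V}$)
$-47093 - K{\left(-122 \right)} = -47093 - \frac{18 \left(-122\right)^{3}}{\left(-6 - 122\right)^{2} + 9 \left(-122\right)} = -47093 - 18 \left(-1815848\right) \frac{1}{\left(-128\right)^{2} - 1098} = -47093 - 18 \left(-1815848\right) \frac{1}{16384 - 1098} = -47093 - 18 \left(-1815848\right) \frac{1}{15286} = -47093 - - \frac{16342632}{7643} = -47093 + \frac{16342632}{7643} = - \frac{343589167}{7643}$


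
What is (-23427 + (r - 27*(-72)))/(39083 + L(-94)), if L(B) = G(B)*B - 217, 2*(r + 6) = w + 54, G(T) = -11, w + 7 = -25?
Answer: -10739/19950 ≈ -0.53830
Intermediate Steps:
w = -32 (w = -7 - 25 = -32)
r = 5 (r = -6 + (-32 + 54)/2 = -6 + (1/2)*22 = -6 + 11 = 5)
L(B) = -217 - 11*B (L(B) = -11*B - 217 = -217 - 11*B)
(-23427 + (r - 27*(-72)))/(39083 + L(-94)) = (-23427 + (5 - 27*(-72)))/(39083 + (-217 - 11*(-94))) = (-23427 + (5 + 1944))/(39083 + (-217 + 1034)) = (-23427 + 1949)/(39083 + 817) = -21478/39900 = -21478*1/39900 = -10739/19950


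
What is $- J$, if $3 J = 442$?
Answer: $- \frac{442}{3} \approx -147.33$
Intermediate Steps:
$J = \frac{442}{3}$ ($J = \frac{1}{3} \cdot 442 = \frac{442}{3} \approx 147.33$)
$- J = \left(-1\right) \frac{442}{3} = - \frac{442}{3}$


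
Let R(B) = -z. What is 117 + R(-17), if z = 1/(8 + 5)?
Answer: 1520/13 ≈ 116.92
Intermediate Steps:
z = 1/13 ≈ 0.076923
R(B) = -1/13 (R(B) = -1*1/13 = -1/13)
117 + R(-17) = 117 - 1/13 = 1520/13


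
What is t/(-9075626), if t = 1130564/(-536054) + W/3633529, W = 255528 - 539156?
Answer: 62646720651/259958995225011887 ≈ 2.4099e-7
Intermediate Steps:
W = -283628
t = -125293441302/57287286899 (t = 1130564/(-536054) - 283628/3633529 = 1130564*(-1/536054) - 283628*1/3633529 = -565282/268027 - 16684/213737 = -125293441302/57287286899 ≈ -2.1871)
t/(-9075626) = -125293441302/57287286899/(-9075626) = -125293441302/57287286899*(-1/9075626) = 62646720651/259958995225011887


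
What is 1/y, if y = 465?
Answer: 1/465 ≈ 0.0021505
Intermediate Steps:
1/y = 1/465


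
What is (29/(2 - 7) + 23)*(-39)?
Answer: -3354/5 ≈ -670.80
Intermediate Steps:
(29/(2 - 7) + 23)*(-39) = (29/(-5) + 23)*(-39) = (29*(-1/5) + 23)*(-39) = (-29/5 + 23)*(-39) = (86/5)*(-39) = -3354/5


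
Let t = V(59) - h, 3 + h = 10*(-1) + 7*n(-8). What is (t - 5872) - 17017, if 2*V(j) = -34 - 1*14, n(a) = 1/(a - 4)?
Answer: -274793/12 ≈ -22899.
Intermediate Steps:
n(a) = 1/(-4 + a)
V(j) = -24 (V(j) = (-34 - 1*14)/2 = (-34 - 14)/2 = (1/2)*(-48) = -24)
h = -163/12 (h = -3 + (10*(-1) + 7/(-4 - 8)) = -3 + (-10 + 7/(-12)) = -3 + (-10 + 7*(-1/12)) = -3 + (-10 - 7/12) = -3 - 127/12 = -163/12 ≈ -13.583)
t = -125/12 (t = -24 - 1*(-163/12) = -24 + 163/12 = -125/12 ≈ -10.417)
(t - 5872) - 17017 = (-125/12 - 5872) - 17017 = -70589/12 - 17017 = -274793/12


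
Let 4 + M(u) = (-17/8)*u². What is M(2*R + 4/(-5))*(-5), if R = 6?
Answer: 6764/5 ≈ 1352.8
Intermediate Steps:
M(u) = -4 - 17*u²/8 (M(u) = -4 + (-17/8)*u² = -4 + (-17*⅛)*u² = -4 - 17*u²/8)
M(2*R + 4/(-5))*(-5) = (-4 - 17*(2*6 + 4/(-5))²/8)*(-5) = (-4 - 17*(12 + 4*(-⅕))²/8)*(-5) = (-4 - 17*(12 - ⅘)²/8)*(-5) = (-4 - 17*(56/5)²/8)*(-5) = (-4 - 17/8*3136/25)*(-5) = (-4 - 6664/25)*(-5) = -6764/25*(-5) = 6764/5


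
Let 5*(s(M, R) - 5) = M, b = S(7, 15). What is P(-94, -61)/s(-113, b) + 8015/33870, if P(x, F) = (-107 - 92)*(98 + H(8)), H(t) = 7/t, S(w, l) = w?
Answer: 2666285671/2384448 ≈ 1118.2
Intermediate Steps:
b = 7
s(M, R) = 5 + M/5
P(x, F) = -157409/8 (P(x, F) = (-107 - 92)*(98 + 7/8) = -199*(98 + 7*(⅛)) = -199*(98 + 7/8) = -199*791/8 = -157409/8)
P(-94, -61)/s(-113, b) + 8015/33870 = -157409/(8*(5 + (⅕)*(-113))) + 8015/33870 = -157409/(8*(5 - 113/5)) + 8015*(1/33870) = -157409/(8*(-88/5)) + 1603/6774 = -157409/8*(-5/88) + 1603/6774 = 787045/704 + 1603/6774 = 2666285671/2384448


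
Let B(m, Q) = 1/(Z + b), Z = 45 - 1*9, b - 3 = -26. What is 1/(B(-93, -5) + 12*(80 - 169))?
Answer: -13/13883 ≈ -0.00093640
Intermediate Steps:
b = -23 (b = 3 - 26 = -23)
Z = 36 (Z = 45 - 9 = 36)
B(m, Q) = 1/13 (B(m, Q) = 1/(36 - 23) = 1/13)
1/(B(-93, -5) + 12*(80 - 169)) = 1/(1/13 + 12*(80 - 169)) = 1/(1/13 + 12*(-89)) = 1/(1/13 - 1068) = 1/(-13883/13) = -13/13883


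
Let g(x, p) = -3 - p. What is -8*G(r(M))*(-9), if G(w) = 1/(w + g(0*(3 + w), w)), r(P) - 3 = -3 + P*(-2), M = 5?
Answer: -24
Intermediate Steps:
r(P) = -2*P (r(P) = 3 + (-3 + P*(-2)) = 3 + (-3 - 2*P) = -2*P)
G(w) = -⅓ (G(w) = 1/(w + (-3 - w)) = 1/(-3) = -⅓)
-8*G(r(M))*(-9) = -8*(-⅓)*(-9) = (8/3)*(-9) = -24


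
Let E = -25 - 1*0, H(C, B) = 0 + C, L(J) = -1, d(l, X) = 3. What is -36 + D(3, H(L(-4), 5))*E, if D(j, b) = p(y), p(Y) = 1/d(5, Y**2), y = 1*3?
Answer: -133/3 ≈ -44.333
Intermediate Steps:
H(C, B) = C
y = 3
p(Y) = 1/3
D(j, b) = 1/3
E = -25 (E = -25 + 0 = -25)
-36 + D(3, H(L(-4), 5))*E = -36 + (1/3)*(-25) = -36 - 25/3 = -133/3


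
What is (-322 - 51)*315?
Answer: -117495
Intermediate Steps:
(-322 - 51)*315 = -373*315 = -117495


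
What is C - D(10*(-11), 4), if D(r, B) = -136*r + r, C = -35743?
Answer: -50593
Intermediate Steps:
D(r, B) = -135*r
C - D(10*(-11), 4) = -35743 - (-135)*10*(-11) = -35743 - (-135)*(-110) = -35743 - 1*14850 = -35743 - 14850 = -50593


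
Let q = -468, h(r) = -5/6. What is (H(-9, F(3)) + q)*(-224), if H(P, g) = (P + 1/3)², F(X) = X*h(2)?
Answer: 792064/9 ≈ 88007.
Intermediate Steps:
h(r) = -⅚ (h(r) = -5*⅙ = -⅚)
F(X) = -5*X/6 (F(X) = X*(-⅚) = -5*X/6)
H(P, g) = (⅓ + P)² (H(P, g) = (P + ⅓)² = (⅓ + P)²)
(H(-9, F(3)) + q)*(-224) = ((1 + 3*(-9))²/9 - 468)*(-224) = ((1 - 27)²/9 - 468)*(-224) = ((⅑)*(-26)² - 468)*(-224) = ((⅑)*676 - 468)*(-224) = (676/9 - 468)*(-224) = -3536/9*(-224) = 792064/9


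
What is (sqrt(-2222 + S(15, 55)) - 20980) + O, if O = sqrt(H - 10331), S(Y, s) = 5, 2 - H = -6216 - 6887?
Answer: -20980 + sqrt(2774) + I*sqrt(2217) ≈ -20927.0 + 47.085*I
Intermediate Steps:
H = 13105 (H = 2 - (-6216 - 6887) = 2 - 1*(-13103) = 2 + 13103 = 13105)
O = sqrt(2774) (O = sqrt(13105 - 10331) = sqrt(2774) ≈ 52.669)
(sqrt(-2222 + S(15, 55)) - 20980) + O = (sqrt(-2222 + 5) - 20980) + sqrt(2774) = (sqrt(-2217) - 20980) + sqrt(2774) = (I*sqrt(2217) - 20980) + sqrt(2774) = (-20980 + I*sqrt(2217)) + sqrt(2774) = -20980 + sqrt(2774) + I*sqrt(2217)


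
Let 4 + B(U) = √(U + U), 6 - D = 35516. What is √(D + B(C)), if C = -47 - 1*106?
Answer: √(-35514 + 3*I*√34) ≈ 0.0464 + 188.45*I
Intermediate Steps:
D = -35510 (D = 6 - 1*35516 = 6 - 35516 = -35510)
C = -153 (C = -47 - 106 = -153)
B(U) = -4 + √2*√U (B(U) = -4 + √(U + U) = -4 + √(2*U) = -4 + √2*√U)
√(D + B(C)) = √(-35510 + (-4 + √2*√(-153))) = √(-35510 + (-4 + √2*(3*I*√17))) = √(-35510 + (-4 + 3*I*√34)) = √(-35514 + 3*I*√34)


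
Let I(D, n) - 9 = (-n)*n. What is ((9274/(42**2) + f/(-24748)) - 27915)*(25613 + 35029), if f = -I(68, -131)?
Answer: -513116911153083/303163 ≈ -1.6925e+9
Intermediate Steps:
I(D, n) = 9 - n**2 (I(D, n) = 9 + (-n)*n = 9 - n**2)
f = 17152 (f = -(9 - 1*(-131)**2) = -(9 - 1*17161) = -(9 - 17161) = -1*(-17152) = 17152)
((9274/(42**2) + f/(-24748)) - 27915)*(25613 + 35029) = ((9274/(42**2) + 17152/(-24748)) - 27915)*(25613 + 35029) = ((9274/1764 + 17152*(-1/24748)) - 27915)*60642 = ((9274*(1/1764) - 4288/6187) - 27915)*60642 = ((4637/882 - 4288/6187) - 27915)*60642 = (24907103/5456934 - 27915)*60642 = -152305405507/5456934*60642 = -513116911153083/303163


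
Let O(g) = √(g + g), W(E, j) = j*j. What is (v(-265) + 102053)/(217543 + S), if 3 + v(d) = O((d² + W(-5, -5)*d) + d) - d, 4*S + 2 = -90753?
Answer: 409260/779417 + 4*√126670/779417 ≈ 0.52691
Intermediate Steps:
S = -90755/4 (S = -½ + (¼)*(-90753) = -½ - 90753/4 = -90755/4 ≈ -22689.)
W(E, j) = j²
O(g) = √2*√g (O(g) = √(2*g) = √2*√g)
v(d) = -3 - d + √2*√(d² + 26*d) (v(d) = -3 + (√2*√((d² + (-5)²*d) + d) - d) = -3 + (√2*√((d² + 25*d) + d) - d) = -3 + (√2*√(d² + 26*d) - d) = -3 + (-d + √2*√(d² + 26*d)) = -3 - d + √2*√(d² + 26*d))
(v(-265) + 102053)/(217543 + S) = ((-3 - 1*(-265) + √2*√(-265*(26 - 265))) + 102053)/(217543 - 90755/4) = ((-3 + 265 + √2*√(-265*(-239))) + 102053)/(779417/4) = ((-3 + 265 + √2*√63335) + 102053)*(4/779417) = ((-3 + 265 + √126670) + 102053)*(4/779417) = ((262 + √126670) + 102053)*(4/779417) = (102315 + √126670)*(4/779417) = 409260/779417 + 4*√126670/779417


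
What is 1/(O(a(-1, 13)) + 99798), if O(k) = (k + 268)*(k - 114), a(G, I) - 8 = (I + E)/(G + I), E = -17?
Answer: 9/634369 ≈ 1.4187e-5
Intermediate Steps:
a(G, I) = 8 + (-17 + I)/(G + I) (a(G, I) = 8 + (I - 17)/(G + I) = 8 + (-17 + I)/(G + I))
O(k) = (-114 + k)*(268 + k) (O(k) = (268 + k)*(-114 + k) = (-114 + k)*(268 + k))
1/(O(a(-1, 13)) + 99798) = 1/((-30552 + ((-17 + 8*(-1) + 9*13)/(-1 + 13))² + 154*((-17 + 8*(-1) + 9*13)/(-1 + 13))) + 99798) = 1/((-30552 + ((-17 - 8 + 117)/12)² + 154*((-17 - 8 + 117)/12)) + 99798) = 1/((-30552 + ((1/12)*92)² + 154*((1/12)*92)) + 99798) = 1/((-30552 + (23/3)² + 154*(23/3)) + 99798) = 1/((-30552 + 529/9 + 3542/3) + 99798) = 1/(-263813/9 + 99798) = 1/(634369/9) = 9/634369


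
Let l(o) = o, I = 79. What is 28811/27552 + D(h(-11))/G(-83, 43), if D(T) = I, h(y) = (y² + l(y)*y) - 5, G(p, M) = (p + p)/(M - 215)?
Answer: 189579601/2286816 ≈ 82.901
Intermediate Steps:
G(p, M) = 2*p/(-215 + M) (G(p, M) = (2*p)/(-215 + M) = 2*p/(-215 + M))
h(y) = -5 + 2*y² (h(y) = (y² + y*y) - 5 = (y² + y²) - 5 = 2*y² - 5 = -5 + 2*y²)
D(T) = 79
28811/27552 + D(h(-11))/G(-83, 43) = 28811/27552 + 79/((2*(-83)/(-215 + 43))) = 28811*(1/27552) + 79/((2*(-83)/(-172))) = 28811/27552 + 79/((2*(-83)*(-1/172))) = 28811/27552 + 79/(83/86) = 28811/27552 + 79*(86/83) = 28811/27552 + 6794/83 = 189579601/2286816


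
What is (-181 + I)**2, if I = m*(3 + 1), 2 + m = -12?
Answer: 56169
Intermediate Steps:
m = -14 (m = -2 - 12 = -14)
I = -56 (I = -14*(3 + 1) = -14*4 = -56)
(-181 + I)**2 = (-181 - 56)**2 = (-237)**2 = 56169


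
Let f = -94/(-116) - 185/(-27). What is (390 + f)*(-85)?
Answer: -52932815/1566 ≈ -33801.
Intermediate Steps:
f = 11999/1566 (f = -94*(-1/116) - 185*(-1/27) = 47/58 + 185/27 = 11999/1566 ≈ 7.6622)
(390 + f)*(-85) = (390 + 11999/1566)*(-85) = (622739/1566)*(-85) = -52932815/1566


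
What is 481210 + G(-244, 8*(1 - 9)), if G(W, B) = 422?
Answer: 481632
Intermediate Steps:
481210 + G(-244, 8*(1 - 9)) = 481210 + 422 = 481632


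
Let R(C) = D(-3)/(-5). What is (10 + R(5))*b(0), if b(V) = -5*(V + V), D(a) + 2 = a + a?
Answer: 0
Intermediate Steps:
D(a) = -2 + 2*a (D(a) = -2 + (a + a) = -2 + 2*a)
b(V) = -10*V
R(C) = 8/5 (R(C) = (-2 + 2*(-3))/(-5) = (-2 - 6)*(-1/5) = -8*(-1/5) = 8/5)
(10 + R(5))*b(0) = (10 + 8/5)*(-10*0) = (58/5)*0 = 0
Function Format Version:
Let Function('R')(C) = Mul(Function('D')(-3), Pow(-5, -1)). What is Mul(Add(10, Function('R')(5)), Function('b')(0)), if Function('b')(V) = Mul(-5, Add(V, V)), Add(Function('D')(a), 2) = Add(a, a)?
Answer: 0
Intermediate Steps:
Function('D')(a) = Add(-2, Mul(2, a)) (Function('D')(a) = Add(-2, Add(a, a)) = Add(-2, Mul(2, a)))
Function('b')(V) = Mul(-10, V) (Function('b')(V) = Mul(-5, Mul(2, V)) = Mul(-10, V))
Function('R')(C) = Rational(8, 5) (Function('R')(C) = Mul(Add(-2, Mul(2, -3)), Pow(-5, -1)) = Mul(Add(-2, -6), Rational(-1, 5)) = Mul(-8, Rational(-1, 5)) = Rational(8, 5))
Mul(Add(10, Function('R')(5)), Function('b')(0)) = Mul(Add(10, Rational(8, 5)), Mul(-10, 0)) = Mul(Rational(58, 5), 0) = 0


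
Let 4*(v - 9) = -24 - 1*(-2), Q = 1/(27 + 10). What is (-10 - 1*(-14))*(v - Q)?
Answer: 514/37 ≈ 13.892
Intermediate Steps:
Q = 1/37 ≈ 0.027027
v = 7/2 (v = 9 + (-24 - 1*(-2))/4 = 9 + (-24 + 2)/4 = 9 + (¼)*(-22) = 9 - 11/2 = 7/2 ≈ 3.5000)
(-10 - 1*(-14))*(v - Q) = (-10 - 1*(-14))*(7/2 - 1*1/37) = (-10 + 14)*(7/2 - 1/37) = 4*(257/74) = 514/37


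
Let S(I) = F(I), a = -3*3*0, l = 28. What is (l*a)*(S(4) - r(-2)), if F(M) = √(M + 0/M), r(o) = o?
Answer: 0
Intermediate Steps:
a = 0 (a = -9*0 = 0)
F(M) = √M (F(M) = √(M + 0) = √M)
S(I) = √I
(l*a)*(S(4) - r(-2)) = (28*0)*(√4 - 1*(-2)) = 0*(2 + 2) = 0*4 = 0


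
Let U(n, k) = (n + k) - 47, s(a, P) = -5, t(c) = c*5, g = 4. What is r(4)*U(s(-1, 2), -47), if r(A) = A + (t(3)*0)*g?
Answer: -396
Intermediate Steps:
t(c) = 5*c
U(n, k) = -47 + k + n (U(n, k) = (k + n) - 47 = -47 + k + n)
r(A) = A (r(A) = A + ((5*3)*0)*4 = A + (15*0)*4 = A + 0*4 = A + 0 = A)
r(4)*U(s(-1, 2), -47) = 4*(-47 - 47 - 5) = 4*(-99) = -396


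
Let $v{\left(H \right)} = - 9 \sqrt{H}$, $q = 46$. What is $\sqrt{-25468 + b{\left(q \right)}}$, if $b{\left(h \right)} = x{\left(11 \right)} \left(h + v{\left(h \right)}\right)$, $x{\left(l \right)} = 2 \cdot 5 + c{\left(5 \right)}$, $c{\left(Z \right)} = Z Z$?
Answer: $\sqrt{-23858 - 315 \sqrt{46}} \approx 161.23 i$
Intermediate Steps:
$c{\left(Z \right)} = Z^{2}$
$x{\left(l \right)} = 35$ ($x{\left(l \right)} = 2 \cdot 5 + 5^{2} = 10 + 25 = 35$)
$b{\left(h \right)} = - 315 \sqrt{h} + 35 h$ ($b{\left(h \right)} = 35 \left(h - 9 \sqrt{h}\right) = - 315 \sqrt{h} + 35 h$)
$\sqrt{-25468 + b{\left(q \right)}} = \sqrt{-25468 + \left(- 315 \sqrt{46} + 35 \cdot 46\right)} = \sqrt{-25468 + \left(- 315 \sqrt{46} + 1610\right)} = \sqrt{-25468 + \left(1610 - 315 \sqrt{46}\right)} = \sqrt{-23858 - 315 \sqrt{46}}$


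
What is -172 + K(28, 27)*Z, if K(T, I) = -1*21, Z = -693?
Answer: 14381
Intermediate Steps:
K(T, I) = -21
-172 + K(28, 27)*Z = -172 - 21*(-693) = -172 + 14553 = 14381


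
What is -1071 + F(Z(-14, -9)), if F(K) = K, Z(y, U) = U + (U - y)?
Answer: -1075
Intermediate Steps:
Z(y, U) = -y + 2*U
-1071 + F(Z(-14, -9)) = -1071 + (-1*(-14) + 2*(-9)) = -1071 + (14 - 18) = -1071 - 4 = -1075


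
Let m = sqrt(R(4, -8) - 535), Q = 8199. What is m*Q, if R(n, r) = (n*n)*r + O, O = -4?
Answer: 8199*I*sqrt(667) ≈ 2.1175e+5*I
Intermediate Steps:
R(n, r) = -4 + r*n**2 (R(n, r) = (n*n)*r - 4 = n**2*r - 4 = r*n**2 - 4 = -4 + r*n**2)
m = I*sqrt(667) (m = sqrt((-4 - 8*4**2) - 535) = sqrt((-4 - 8*16) - 535) = sqrt((-4 - 128) - 535) = sqrt(-132 - 535) = sqrt(-667) = I*sqrt(667) ≈ 25.826*I)
m*Q = (I*sqrt(667))*8199 = 8199*I*sqrt(667)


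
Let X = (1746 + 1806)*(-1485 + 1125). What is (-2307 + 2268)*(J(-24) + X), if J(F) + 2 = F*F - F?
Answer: 49846758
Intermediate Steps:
X = -1278720 (X = 3552*(-360) = -1278720)
J(F) = -2 + F² - F (J(F) = -2 + (F*F - F) = -2 + (F² - F) = -2 + F² - F)
(-2307 + 2268)*(J(-24) + X) = (-2307 + 2268)*((-2 + (-24)² - 1*(-24)) - 1278720) = -39*((-2 + 576 + 24) - 1278720) = -39*(598 - 1278720) = -39*(-1278122) = 49846758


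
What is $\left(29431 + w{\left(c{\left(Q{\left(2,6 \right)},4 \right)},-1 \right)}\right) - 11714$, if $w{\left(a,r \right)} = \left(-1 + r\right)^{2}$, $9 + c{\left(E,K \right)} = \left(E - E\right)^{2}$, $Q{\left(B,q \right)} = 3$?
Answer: $17721$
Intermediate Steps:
$c{\left(E,K \right)} = -9$ ($c{\left(E,K \right)} = -9 + \left(E - E\right)^{2} = -9 + 0^{2} = -9 + 0 = -9$)
$\left(29431 + w{\left(c{\left(Q{\left(2,6 \right)},4 \right)},-1 \right)}\right) - 11714 = \left(29431 + \left(-1 - 1\right)^{2}\right) - 11714 = \left(29431 + \left(-2\right)^{2}\right) - 11714 = \left(29431 + 4\right) - 11714 = 29435 - 11714 = 17721$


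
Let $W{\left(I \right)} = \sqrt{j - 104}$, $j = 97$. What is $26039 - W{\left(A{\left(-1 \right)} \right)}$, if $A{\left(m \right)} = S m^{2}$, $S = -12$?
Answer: $26039 - i \sqrt{7} \approx 26039.0 - 2.6458 i$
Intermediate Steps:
$A{\left(m \right)} = - 12 m^{2}$
$W{\left(I \right)} = i \sqrt{7}$ ($W{\left(I \right)} = \sqrt{97 - 104} = \sqrt{-7} = i \sqrt{7}$)
$26039 - W{\left(A{\left(-1 \right)} \right)} = 26039 - i \sqrt{7}$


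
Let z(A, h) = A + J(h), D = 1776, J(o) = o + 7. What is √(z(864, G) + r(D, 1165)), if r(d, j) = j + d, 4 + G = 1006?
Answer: √4814 ≈ 69.383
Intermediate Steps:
J(o) = 7 + o
G = 1002 (G = -4 + 1006 = 1002)
r(d, j) = d + j
z(A, h) = 7 + A + h (z(A, h) = A + (7 + h) = 7 + A + h)
√(z(864, G) + r(D, 1165)) = √((7 + 864 + 1002) + (1776 + 1165)) = √(1873 + 2941) = √4814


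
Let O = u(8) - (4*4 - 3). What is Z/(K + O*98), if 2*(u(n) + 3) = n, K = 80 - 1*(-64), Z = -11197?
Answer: 11197/1032 ≈ 10.850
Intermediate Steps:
K = 144 (K = 80 + 64 = 144)
u(n) = -3 + n/2
O = -12 (O = (-3 + (½)*8) - (4*4 - 3) = (-3 + 4) - (16 - 3) = 1 - 1*13 = 1 - 13 = -12)
Z/(K + O*98) = -11197/(144 - 12*98) = -11197/(144 - 1176) = -11197/(-1032) = -11197*(-1/1032) = 11197/1032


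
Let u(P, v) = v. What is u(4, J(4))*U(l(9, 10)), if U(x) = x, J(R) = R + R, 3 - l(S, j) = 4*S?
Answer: -264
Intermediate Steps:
l(S, j) = 3 - 4*S
J(R) = 2*R
u(4, J(4))*U(l(9, 10)) = (2*4)*(3 - 4*9) = 8*(3 - 36) = 8*(-33) = -264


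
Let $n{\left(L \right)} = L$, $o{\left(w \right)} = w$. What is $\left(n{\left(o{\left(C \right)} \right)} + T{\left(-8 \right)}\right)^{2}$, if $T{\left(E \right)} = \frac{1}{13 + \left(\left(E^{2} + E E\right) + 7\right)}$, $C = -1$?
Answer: $\frac{21609}{21904} \approx 0.98653$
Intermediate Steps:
$T{\left(E \right)} = \frac{1}{20 + 2 E^{2}}$ ($T{\left(E \right)} = \frac{1}{13 + \left(\left(E^{2} + E^{2}\right) + 7\right)} = \frac{1}{13 + \left(2 E^{2} + 7\right)} = \frac{1}{13 + \left(7 + 2 E^{2}\right)} = \frac{1}{20 + 2 E^{2}}$)
$\left(n{\left(o{\left(C \right)} \right)} + T{\left(-8 \right)}\right)^{2} = \left(-1 + \frac{1}{2 \left(10 + \left(-8\right)^{2}\right)}\right)^{2} = \left(-1 + \frac{1}{2 \left(10 + 64\right)}\right)^{2} = \left(-1 + \frac{1}{2 \cdot 74}\right)^{2} = \left(-1 + \frac{1}{2} \cdot \frac{1}{74}\right)^{2} = \left(-1 + \frac{1}{148}\right)^{2} = \left(- \frac{147}{148}\right)^{2} = \frac{21609}{21904}$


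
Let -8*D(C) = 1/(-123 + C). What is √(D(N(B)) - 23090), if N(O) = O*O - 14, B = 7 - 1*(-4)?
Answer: 3*I*√656782/16 ≈ 151.95*I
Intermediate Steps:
B = 11 (B = 7 + 4 = 11)
N(O) = -14 + O² (N(O) = O² - 14 = -14 + O²)
D(C) = -1/(8*(-123 + C))
√(D(N(B)) - 23090) = √(-1/(-984 + 8*(-14 + 11²)) - 23090) = √(-1/(-984 + 8*(-14 + 121)) - 23090) = √(-1/(-984 + 8*107) - 23090) = √(-1/(-984 + 856) - 23090) = √(-1/(-128) - 23090) = √(-1*(-1/128) - 23090) = √(1/128 - 23090) = √(-2955519/128) = 3*I*√656782/16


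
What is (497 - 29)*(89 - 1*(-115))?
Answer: 95472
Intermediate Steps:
(497 - 29)*(89 - 1*(-115)) = 468*(89 + 115) = 468*204 = 95472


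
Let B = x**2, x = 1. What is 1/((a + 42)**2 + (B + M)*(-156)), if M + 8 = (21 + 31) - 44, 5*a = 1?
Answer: 25/40621 ≈ 0.00061544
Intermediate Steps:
a = 1/5 (a = (1/5)*1 = 1/5 ≈ 0.20000)
B = 1 (B = 1**2 = 1)
M = 0 (M = -8 + ((21 + 31) - 44) = -8 + (52 - 44) = -8 + 8 = 0)
1/((a + 42)**2 + (B + M)*(-156)) = 1/((1/5 + 42)**2 + (1 + 0)*(-156)) = 1/((211/5)**2 + 1*(-156)) = 1/(44521/25 - 156) = 1/(40621/25) = 25/40621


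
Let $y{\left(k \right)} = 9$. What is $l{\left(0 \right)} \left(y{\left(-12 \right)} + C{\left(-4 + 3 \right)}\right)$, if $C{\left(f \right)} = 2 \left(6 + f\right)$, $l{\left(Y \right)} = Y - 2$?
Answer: $-38$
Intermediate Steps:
$l{\left(Y \right)} = -2 + Y$
$C{\left(f \right)} = 12 + 2 f$
$l{\left(0 \right)} \left(y{\left(-12 \right)} + C{\left(-4 + 3 \right)}\right) = \left(-2 + 0\right) \left(9 + \left(12 + 2 \left(-4 + 3\right)\right)\right) = - 2 \left(9 + \left(12 + 2 \left(-1\right)\right)\right) = - 2 \left(9 + \left(12 - 2\right)\right) = - 2 \left(9 + 10\right) = \left(-2\right) 19 = -38$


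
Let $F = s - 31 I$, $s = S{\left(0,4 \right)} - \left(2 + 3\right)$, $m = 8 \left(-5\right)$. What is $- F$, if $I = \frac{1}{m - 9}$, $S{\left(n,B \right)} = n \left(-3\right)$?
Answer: $\frac{214}{49} \approx 4.3673$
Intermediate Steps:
$m = -40$
$S{\left(n,B \right)} = - 3 n$
$I = - \frac{1}{49}$ ($I = \frac{1}{-40 - 9} = \frac{1}{-49} = - \frac{1}{49} \approx -0.020408$)
$s = -5$ ($s = \left(-3\right) 0 - \left(2 + 3\right) = 0 - 5 = -5$)
$F = - \frac{214}{49}$ ($F = -5 - - \frac{31}{49} = -5 + \frac{31}{49} = - \frac{214}{49} \approx -4.3673$)
$- F = \left(-1\right) \left(- \frac{214}{49}\right) = \frac{214}{49}$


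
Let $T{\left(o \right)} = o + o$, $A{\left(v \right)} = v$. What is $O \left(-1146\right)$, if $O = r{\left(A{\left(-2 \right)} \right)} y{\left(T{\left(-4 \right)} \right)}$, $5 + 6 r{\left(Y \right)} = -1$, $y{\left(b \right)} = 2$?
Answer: $2292$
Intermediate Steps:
$T{\left(o \right)} = 2 o$
$r{\left(Y \right)} = -1$ ($r{\left(Y \right)} = - \frac{5}{6} + \frac{1}{6} \left(-1\right) = - \frac{5}{6} - \frac{1}{6} = -1$)
$O = -2$ ($O = \left(-1\right) 2 = -2$)
$O \left(-1146\right) = \left(-2\right) \left(-1146\right) = 2292$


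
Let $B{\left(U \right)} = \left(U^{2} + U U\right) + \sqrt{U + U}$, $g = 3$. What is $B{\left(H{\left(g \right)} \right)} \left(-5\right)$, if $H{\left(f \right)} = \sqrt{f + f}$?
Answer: $-60 - 5 \cdot 2^{\frac{3}{4}} \sqrt[4]{3} \approx -71.067$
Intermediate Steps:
$H{\left(f \right)} = \sqrt{2} \sqrt{f}$ ($H{\left(f \right)} = \sqrt{2 f} = \sqrt{2} \sqrt{f}$)
$B{\left(U \right)} = 2 U^{2} + \sqrt{2} \sqrt{U}$ ($B{\left(U \right)} = \left(U^{2} + U^{2}\right) + \sqrt{2 U} = 2 U^{2} + \sqrt{2} \sqrt{U}$)
$B{\left(H{\left(g \right)} \right)} \left(-5\right) = \left(2 \left(\sqrt{2} \sqrt{3}\right)^{2} + \sqrt{2} \sqrt{\sqrt{2} \sqrt{3}}\right) \left(-5\right) = \left(2 \left(\sqrt{6}\right)^{2} + \sqrt{2} \sqrt{\sqrt{6}}\right) \left(-5\right) = \left(2 \cdot 6 + \sqrt{2} \sqrt[4]{6}\right) \left(-5\right) = \left(12 + 2^{\frac{3}{4}} \sqrt[4]{3}\right) \left(-5\right) = -60 - 5 \cdot 2^{\frac{3}{4}} \sqrt[4]{3}$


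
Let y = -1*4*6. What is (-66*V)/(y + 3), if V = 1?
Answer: 22/7 ≈ 3.1429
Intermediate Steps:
y = -24 (y = -4*6 = -24)
(-66*V)/(y + 3) = (-66*1)/(-24 + 3) = -66/(-21) = -1/21*(-66) = 22/7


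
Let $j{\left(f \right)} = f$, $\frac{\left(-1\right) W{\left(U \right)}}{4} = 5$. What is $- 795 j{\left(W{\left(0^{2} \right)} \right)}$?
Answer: $15900$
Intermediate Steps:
$W{\left(U \right)} = -20$ ($W{\left(U \right)} = \left(-4\right) 5 = -20$)
$- 795 j{\left(W{\left(0^{2} \right)} \right)} = \left(-795\right) \left(-20\right) = 15900$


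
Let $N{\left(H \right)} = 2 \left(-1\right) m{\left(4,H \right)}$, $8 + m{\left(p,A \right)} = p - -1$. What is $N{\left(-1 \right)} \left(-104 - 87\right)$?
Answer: $-1146$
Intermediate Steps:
$m{\left(p,A \right)} = -7 + p$ ($m{\left(p,A \right)} = -8 + \left(p - -1\right) = -8 + \left(p + 1\right) = -8 + \left(1 + p\right) = -7 + p$)
$N{\left(H \right)} = 6$ ($N{\left(H \right)} = 2 \left(-1\right) \left(-7 + 4\right) = \left(-2\right) \left(-3\right) = 6$)
$N{\left(-1 \right)} \left(-104 - 87\right) = 6 \left(-104 - 87\right) = 6 \left(-191\right) = -1146$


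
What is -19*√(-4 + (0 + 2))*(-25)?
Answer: 475*I*√2 ≈ 671.75*I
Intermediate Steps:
-19*√(-4 + (0 + 2))*(-25) = -19*√(-4 + 2)*(-25) = -19*I*√2*(-25) = 475*I*√2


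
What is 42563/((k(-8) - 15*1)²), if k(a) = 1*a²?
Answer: 42563/2401 ≈ 17.727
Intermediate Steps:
k(a) = a²
42563/((k(-8) - 15*1)²) = 42563/(((-8)² - 15*1)²) = 42563/((64 - 15)²) = 42563/(49²) = 42563/2401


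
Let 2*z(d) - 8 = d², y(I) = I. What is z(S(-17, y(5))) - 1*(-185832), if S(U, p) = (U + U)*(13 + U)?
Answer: 195084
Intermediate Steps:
S(U, p) = 2*U*(13 + U) (S(U, p) = (2*U)*(13 + U) = 2*U*(13 + U))
z(d) = 4 + d²/2
z(S(-17, y(5))) - 1*(-185832) = (4 + (2*(-17)*(13 - 17))²/2) - 1*(-185832) = (4 + (2*(-17)*(-4))²/2) + 185832 = (4 + (½)*136²) + 185832 = (4 + (½)*18496) + 185832 = (4 + 9248) + 185832 = 9252 + 185832 = 195084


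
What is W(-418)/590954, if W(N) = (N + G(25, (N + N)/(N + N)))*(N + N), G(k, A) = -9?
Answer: 25498/42211 ≈ 0.60406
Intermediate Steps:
W(N) = 2*N*(-9 + N) (W(N) = (N - 9)*(N + N) = (-9 + N)*(2*N) = 2*N*(-9 + N))
W(-418)/590954 = (2*(-418)*(-9 - 418))/590954 = (2*(-418)*(-427))*(1/590954) = 356972*(1/590954) = 25498/42211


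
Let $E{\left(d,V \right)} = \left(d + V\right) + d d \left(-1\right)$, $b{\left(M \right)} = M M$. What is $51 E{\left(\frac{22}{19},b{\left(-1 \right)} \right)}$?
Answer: $\frac{15045}{361} \approx 41.676$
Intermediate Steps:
$b{\left(M \right)} = M^{2}$
$E{\left(d,V \right)} = V + d - d^{2}$ ($E{\left(d,V \right)} = \left(V + d\right) + d^{2} \left(-1\right) = \left(V + d\right) - d^{2} = V + d - d^{2}$)
$51 E{\left(\frac{22}{19},b{\left(-1 \right)} \right)} = 51 \left(\left(-1\right)^{2} + \frac{22}{19} - \left(\frac{22}{19}\right)^{2}\right) = 51 \left(1 + 22 \cdot \frac{1}{19} - \left(22 \cdot \frac{1}{19}\right)^{2}\right) = 51 \left(1 + \frac{22}{19} - \left(\frac{22}{19}\right)^{2}\right) = 51 \left(1 + \frac{22}{19} - \frac{484}{361}\right) = 51 \cdot \frac{295}{361} = \frac{15045}{361}$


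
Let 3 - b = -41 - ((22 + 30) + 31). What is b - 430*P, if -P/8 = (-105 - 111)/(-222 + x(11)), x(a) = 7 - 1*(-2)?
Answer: 256697/71 ≈ 3615.4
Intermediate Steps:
b = 127 (b = 3 - (-41 - ((22 + 30) + 31)) = 3 - (-41 - (52 + 31)) = 3 - (-41 - 1*83) = 3 - (-41 - 83) = 3 - 1*(-124) = 3 + 124 = 127)
x(a) = 9 (x(a) = 7 + 2 = 9)
P = -576/71 (P = -8*(-105 - 111)/(-222 + 9) = -(-1728)/(-213) = -(-1728)*(-1)/213 = -8*72/71 = -576/71 ≈ -8.1127)
b - 430*P = 127 - 430*(-576/71) = 127 + 247680/71 = 256697/71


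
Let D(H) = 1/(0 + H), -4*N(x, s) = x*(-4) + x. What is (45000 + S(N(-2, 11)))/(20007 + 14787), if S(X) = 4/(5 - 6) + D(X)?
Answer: 67493/52191 ≈ 1.2932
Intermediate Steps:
N(x, s) = 3*x/4 (N(x, s) = -(x*(-4) + x)/4 = -(-4*x + x)/4 = -(-3)*x/4 = 3*x/4)
D(H) = 1/H
S(X) = -4 + 1/X (S(X) = 4/(5 - 6) + 1/X = 4/(-1) + 1/X = 4*(-1) + 1/X = -4 + 1/X)
(45000 + S(N(-2, 11)))/(20007 + 14787) = (45000 + (-4 + 1/((3/4)*(-2))))/(20007 + 14787) = (45000 + (-4 + 1/(-3/2)))/34794 = (45000 + (-4 - 2/3))*(1/34794) = (45000 - 14/3)*(1/34794) = (134986/3)*(1/34794) = 67493/52191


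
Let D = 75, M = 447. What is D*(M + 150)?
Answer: 44775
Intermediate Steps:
D*(M + 150) = 75*(447 + 150) = 75*597 = 44775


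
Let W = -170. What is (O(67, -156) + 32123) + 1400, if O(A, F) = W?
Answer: 33353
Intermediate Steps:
O(A, F) = -170
(O(67, -156) + 32123) + 1400 = (-170 + 32123) + 1400 = 31953 + 1400 = 33353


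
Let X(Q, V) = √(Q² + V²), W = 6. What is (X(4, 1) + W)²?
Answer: (6 + √17)² ≈ 102.48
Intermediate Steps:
(X(4, 1) + W)² = (√(4² + 1²) + 6)² = (√(16 + 1) + 6)² = (√17 + 6)² = (6 + √17)²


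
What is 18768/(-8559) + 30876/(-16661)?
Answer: -192320444/47533833 ≈ -4.0460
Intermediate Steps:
18768/(-8559) + 30876/(-16661) = 18768*(-1/8559) + 30876*(-1/16661) = -6256/2853 - 30876/16661 = -192320444/47533833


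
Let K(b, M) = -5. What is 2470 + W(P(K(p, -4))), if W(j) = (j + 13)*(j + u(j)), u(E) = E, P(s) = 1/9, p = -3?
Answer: 200306/81 ≈ 2472.9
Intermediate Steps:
P(s) = ⅑ (P(s) = 1*(⅑) = ⅑)
W(j) = 2*j*(13 + j) (W(j) = (j + 13)*(j + j) = (13 + j)*(2*j) = 2*j*(13 + j))
2470 + W(P(K(p, -4))) = 2470 + 2*(⅑)*(13 + ⅑) = 2470 + 2*(⅑)*(118/9) = 2470 + 236/81 = 200306/81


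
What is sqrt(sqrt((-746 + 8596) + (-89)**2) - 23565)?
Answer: sqrt(-23565 + sqrt(15771)) ≈ 153.1*I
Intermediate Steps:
sqrt(sqrt((-746 + 8596) + (-89)**2) - 23565) = sqrt(sqrt(7850 + 7921) - 23565) = sqrt(sqrt(15771) - 23565) = sqrt(-23565 + sqrt(15771))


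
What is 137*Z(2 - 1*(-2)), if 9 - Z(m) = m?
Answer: 685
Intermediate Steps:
Z(m) = 9 - m
137*Z(2 - 1*(-2)) = 137*(9 - (2 - 1*(-2))) = 137*(9 - (2 + 2)) = 137*(9 - 1*4) = 137*(9 - 4) = 137*5 = 685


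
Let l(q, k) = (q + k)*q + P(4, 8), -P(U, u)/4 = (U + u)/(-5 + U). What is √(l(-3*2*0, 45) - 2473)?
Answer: 5*I*√97 ≈ 49.244*I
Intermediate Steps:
P(U, u) = -4*(U + u)/(-5 + U)
l(q, k) = 48 + q*(k + q) (l(q, k) = (q + k)*q + 4*(-1*4 - 1*8)/(-5 + 4) = (k + q)*q + 4*(-4 - 8)/(-1) = q*(k + q) + 4*(-1)*(-12) = q*(k + q) + 48 = 48 + q*(k + q))
√(l(-3*2*0, 45) - 2473) = √((48 + (-3*2*0)² + 45*(-3*2*0)) - 2473) = √((48 + (-6*0)² + 45*(-6*0)) - 2473) = √((48 + 0² + 45*0) - 2473) = √((48 + 0 + 0) - 2473) = √(48 - 2473) = √(-2425) = 5*I*√97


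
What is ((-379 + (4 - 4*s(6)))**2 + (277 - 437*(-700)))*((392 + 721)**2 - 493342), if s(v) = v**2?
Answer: 429021564726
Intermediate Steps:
((-379 + (4 - 4*s(6)))**2 + (277 - 437*(-700)))*((392 + 721)**2 - 493342) = ((-379 + (4 - 4*6**2))**2 + (277 - 437*(-700)))*((392 + 721)**2 - 493342) = ((-379 + (4 - 4*36))**2 + (277 + 305900))*(1113**2 - 493342) = ((-379 + (4 - 144))**2 + 306177)*(1238769 - 493342) = ((-379 - 140)**2 + 306177)*745427 = ((-519)**2 + 306177)*745427 = (269361 + 306177)*745427 = 575538*745427 = 429021564726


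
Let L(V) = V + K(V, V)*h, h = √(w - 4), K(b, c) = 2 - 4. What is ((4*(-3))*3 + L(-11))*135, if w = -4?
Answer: -6345 - 540*I*√2 ≈ -6345.0 - 763.68*I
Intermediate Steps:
K(b, c) = -2
h = 2*I*√2 (h = √(-4 - 4) = √(-8) = 2*I*√2 ≈ 2.8284*I)
L(V) = V - 4*I*√2
((4*(-3))*3 + L(-11))*135 = ((4*(-3))*3 + (-11 - 4*I*√2))*135 = (-12*3 + (-11 - 4*I*√2))*135 = (-36 + (-11 - 4*I*√2))*135 = (-47 - 4*I*√2)*135 = -6345 - 540*I*√2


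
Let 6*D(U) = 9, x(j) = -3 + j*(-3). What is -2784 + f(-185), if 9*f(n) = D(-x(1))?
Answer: -16703/6 ≈ -2783.8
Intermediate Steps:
x(j) = -3 - 3*j
D(U) = 3/2 (D(U) = (⅙)*9 = 3/2)
f(n) = ⅙ (f(n) = (⅑)*(3/2) = ⅙)
-2784 + f(-185) = -2784 + ⅙ = -16703/6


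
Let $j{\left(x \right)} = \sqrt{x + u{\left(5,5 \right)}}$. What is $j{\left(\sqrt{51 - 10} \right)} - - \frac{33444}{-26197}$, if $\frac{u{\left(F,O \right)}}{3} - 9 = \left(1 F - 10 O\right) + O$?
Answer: $- \frac{33444}{26197} + i \sqrt{93 - \sqrt{41}} \approx -1.2766 + 9.3057 i$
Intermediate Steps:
$u{\left(F,O \right)} = 27 - 27 O + 3 F$ ($u{\left(F,O \right)} = 27 + 3 \left(\left(1 F - 10 O\right) + O\right) = 27 + 3 \left(\left(F - 10 O\right) + O\right) = 27 + 3 \left(F - 9 O\right) = 27 + \left(- 27 O + 3 F\right) = 27 - 27 O + 3 F$)
$j{\left(x \right)} = \sqrt{-93 + x}$ ($j{\left(x \right)} = \sqrt{x + \left(27 - 135 + 3 \cdot 5\right)} = \sqrt{x + \left(27 - 135 + 15\right)} = \sqrt{x - 93} = \sqrt{-93 + x}$)
$j{\left(\sqrt{51 - 10} \right)} - - \frac{33444}{-26197} = \sqrt{-93 + \sqrt{51 - 10}} - - \frac{33444}{-26197} = \sqrt{-93 + \sqrt{41}} - \left(-33444\right) \left(- \frac{1}{26197}\right) = \sqrt{-93 + \sqrt{41}} - \frac{33444}{26197} = - \frac{33444}{26197} + \sqrt{-93 + \sqrt{41}}$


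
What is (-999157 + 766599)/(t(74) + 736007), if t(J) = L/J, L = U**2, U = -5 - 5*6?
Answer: -17209292/54465743 ≈ -0.31597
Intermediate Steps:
U = -35 (U = -5 - 30 = -35)
L = 1225 (L = (-35)**2 = 1225)
t(J) = 1225/J
(-999157 + 766599)/(t(74) + 736007) = (-999157 + 766599)/(1225/74 + 736007) = -232558/(1225*(1/74) + 736007) = -232558/(1225/74 + 736007) = -232558/54465743/74 = -232558*74/54465743 = -17209292/54465743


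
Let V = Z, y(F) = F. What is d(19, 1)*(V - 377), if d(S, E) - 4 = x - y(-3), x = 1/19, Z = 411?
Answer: 4556/19 ≈ 239.79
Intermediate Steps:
V = 411
x = 1/19 (x = 1*(1/19) = 1/19 ≈ 0.052632)
d(S, E) = 134/19 (d(S, E) = 4 + (1/19 - 1*(-3)) = 4 + (1/19 + 3) = 4 + 58/19 = 134/19)
d(19, 1)*(V - 377) = 134*(411 - 377)/19 = (134/19)*34 = 4556/19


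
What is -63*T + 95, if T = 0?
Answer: 95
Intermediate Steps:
-63*T + 95 = -63*0 + 95 = 0 + 95 = 95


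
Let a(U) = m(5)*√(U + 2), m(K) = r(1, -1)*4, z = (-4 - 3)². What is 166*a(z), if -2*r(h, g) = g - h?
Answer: 664*√51 ≈ 4741.9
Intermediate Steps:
z = 49 (z = (-7)² = 49)
r(h, g) = h/2 - g/2 (r(h, g) = -(g - h)/2 = h/2 - g/2)
m(K) = 4 (m(K) = ((½)*1 - ½*(-1))*4 = (½ + ½)*4 = 1*4 = 4)
a(U) = 4*√(2 + U) (a(U) = 4*√(U + 2) = 4*√(2 + U))
166*a(z) = 166*(4*√(2 + 49)) = 166*(4*√51) = 664*√51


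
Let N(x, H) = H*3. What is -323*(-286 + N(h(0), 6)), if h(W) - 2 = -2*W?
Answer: 86564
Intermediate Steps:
h(W) = 2 - 2*W
N(x, H) = 3*H
-323*(-286 + N(h(0), 6)) = -323*(-286 + 3*6) = -323*(-286 + 18) = -323*(-268) = 86564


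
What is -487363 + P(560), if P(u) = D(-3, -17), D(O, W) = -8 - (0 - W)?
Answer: -487388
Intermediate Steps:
D(O, W) = -8 + W (D(O, W) = -8 - (-1)*W = -8 + W)
P(u) = -25 (P(u) = -8 - 17 = -25)
-487363 + P(560) = -487363 - 25 = -487388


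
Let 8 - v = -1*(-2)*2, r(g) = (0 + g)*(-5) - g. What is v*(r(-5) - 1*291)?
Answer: -1044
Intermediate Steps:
r(g) = -6*g (r(g) = g*(-5) - g = -5*g - g = -6*g)
v = 4 (v = 8 - (-1*(-2))*2 = 8 - 2*2 = 8 - 1*4 = 8 - 4 = 4)
v*(r(-5) - 1*291) = 4*(-6*(-5) - 1*291) = 4*(30 - 291) = 4*(-261) = -1044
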